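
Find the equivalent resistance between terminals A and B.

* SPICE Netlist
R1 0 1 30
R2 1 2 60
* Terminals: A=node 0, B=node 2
Reduce the network between node 0 (A) and node 2 (B) by series/parallel combination:
  Rs1 = R1 + R2 (series, joined only at node 1) = 30 + 60 = 90 Ω
R_eq = 90 Ω

Final answer: 90 Ω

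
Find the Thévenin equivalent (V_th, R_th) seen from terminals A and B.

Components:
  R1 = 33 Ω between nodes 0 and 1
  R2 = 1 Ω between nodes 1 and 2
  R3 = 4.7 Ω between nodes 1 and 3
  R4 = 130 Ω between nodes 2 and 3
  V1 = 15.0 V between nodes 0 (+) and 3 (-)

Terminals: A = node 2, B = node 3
Step 1 — V_th is the open-circuit voltage V_A - V_B (nothing connected across the terminals).
Nodal analysis, taking node 3 as the 0 V reference.
Source V1 fixes V_0 = 15 V.
KCL at each unknown node (sum of currents leaving = 0; resistances in Ω):
  Node 1: (V_1 - 15)/33 + (V_1 - V_2)/1 + (V_1 - 0)/4.7 = 0
  Node 2: (V_2 - V_1)/1 + (V_2 - 0)/130 = 0
Collecting terms (coefficients in siemens):
  1.243·V_1 - 1·V_2 = 0.4545
  1.008·V_2 - 1·V_1 = 0
Determinant D = (1.243)(1.008) - (-1)(-1) = 0.2526
V_1 = [(0.4545)(1.008) - (-1)(0)]/D = 1.813 V
V_2 = [(1.243)(0) - (0.4545)(-1)]/D = 1.799 V
V_th = V_2 - V_3 = 1.799 - 0 = 1.799 V
Step 2 — R_th: zero the source — replace V1 by a short circuit (node 3 merges into node 0) — and find the resistance seen between A (node 2) and B (node 0).
Reduce the network between node 2 (A) and node 0 (B) by series/parallel combination:
  Rp1 = R1 ‖ R3 (parallel, both between nodes 0 and 1) = 1/(1/33 + 1/4.7) = 4.114 Ω
  Rs1 = R2 + Rp1 (series, joined only at node 1) = 1 + 4.114 = 5.114 Ω
  Rp2 = R4 ‖ Rs1 (parallel, both between nodes 0 and 2) = 1/(1/130 + 1/5.114) = 4.92 Ω
R_th = 4.92 Ω

Final answer: V_th = 1.799 V, R_th = 4.92 Ω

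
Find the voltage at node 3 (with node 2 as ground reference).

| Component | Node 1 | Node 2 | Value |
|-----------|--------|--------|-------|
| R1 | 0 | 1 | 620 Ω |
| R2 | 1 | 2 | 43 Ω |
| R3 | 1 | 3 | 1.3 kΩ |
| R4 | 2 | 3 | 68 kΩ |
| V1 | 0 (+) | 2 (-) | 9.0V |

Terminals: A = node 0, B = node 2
Nodal analysis, taking node 2 as the 0 V reference.
Source V1 fixes V_0 = 9 V.
KCL at each unknown node (sum of currents leaving = 0; resistances in Ω):
  Node 1: (V_1 - 9)/620 + (V_1 - 0)/43 + (V_1 - V_3)/1300 = 0
  Node 3: (V_3 - V_1)/1300 + (V_3 - 0)/68000 = 0
Collecting terms (coefficients in siemens):
  0.02564·V_1 - 0.0007692·V_3 = 0.01452
  0.0007839·V_3 - 0.0007692·V_1 = 0
Determinant D = (0.02564)(0.0007839) - (-0.0007692)(-0.0007692) = 0.00001951
V_1 = [(0.01452)(0.0007839) - (-0.0007692)(0)]/D = 0.5834 V
V_3 = [(0.02564)(0) - (0.01452)(-0.0007692)]/D = 0.5724 V
The requested potential is V_3 = 0.5724 V.

Final answer: V_3 = 0.5724 V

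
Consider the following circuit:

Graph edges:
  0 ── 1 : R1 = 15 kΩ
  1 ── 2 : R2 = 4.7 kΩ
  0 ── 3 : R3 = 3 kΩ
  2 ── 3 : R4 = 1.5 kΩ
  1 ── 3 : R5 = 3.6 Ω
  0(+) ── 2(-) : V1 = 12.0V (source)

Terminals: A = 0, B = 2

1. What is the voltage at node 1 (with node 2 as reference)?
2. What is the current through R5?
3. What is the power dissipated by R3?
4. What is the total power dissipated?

Nodal analysis, taking node 2 as the 0 V reference.
Source V1 fixes V_0 = 12 V.
KCL at each unknown node (sum of currents leaving = 0; resistances in Ω):
  Node 1: (V_1 - 12)/15000 + (V_1 - 0)/4700 + (V_1 - V_3)/3.6 = 0
  Node 3: (V_3 - 12)/3000 + (V_3 - 0)/1500 + (V_3 - V_1)/3.6 = 0
Collecting terms (coefficients in siemens):
  0.2781·V_1 - 0.2778·V_3 = 0.0008
  0.2788·V_3 - 0.2778·V_1 = 0.004
Determinant D = (0.2781)(0.2788) - (-0.2778)(-0.2778) = 0.0003557
V_1 = [(0.0008)(0.2788) - (-0.2778)(0.004)]/D = 3.751 V
V_3 = [(0.2781)(0.004) - (0.0008)(-0.2778)]/D = 3.752 V
Part 1:
  Read off the nodal solution: V_1 = 3.751 V
Part 2:
  I_R5 = (V_1 - V_3)/R5 = (3.751 - 3.752)/3.6 = -0.0002481 A
  Magnitude: I_R5 = 0.0002481 A
Part 3:
  I_R3 = (V_0 - V_3)/R3 = (12 - 3.752)/3000 = 0.002749 A
  P_R3 = I_R3² × R3 = (0.002749)² × 3000 = 0.02268 W
Part 4:
  Power in each resistor, P = (ΔV)²/R:
    P_R1 = (12 - 3.751)²/15000 = 0.004536 W
    P_R2 = (3.751 - 0)²/4700 = 0.002994 W
    P_R3 = (12 - 3.752)²/3000 = 0.02268 W
    P_R4 = (0 - 3.752)²/1500 = 0.009384 W
    P_R5 = (3.751 - 3.752)²/3.6 = 0.0000002217 W
  P_total = P_R1 + P_R2 + P_R3 + P_R4 + P_R5 = 0.03959 W

Final answers:
1. V_1 = 3.751 V
2. I_R5 = 0.0002481 A
3. P_R3 = 0.02268 W
4. P_total = 0.03959 W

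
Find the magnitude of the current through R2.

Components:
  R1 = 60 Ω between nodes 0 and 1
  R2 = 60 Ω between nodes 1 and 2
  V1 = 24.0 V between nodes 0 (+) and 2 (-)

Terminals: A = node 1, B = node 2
Nodal analysis, taking node 2 as the 0 V reference.
Source V1 fixes V_0 = 24 V.
KCL at each unknown node (sum of currents leaving = 0; resistances in Ω):
  Node 1: (V_1 - 24)/60 + (V_1 - 0)/60 = 0
Collecting terms: 0.03333 × V_1 = 0.4  =>  V_1 = 12 V
I_R2 = (V_1 - V_2)/R2 = (12 - 0)/60 = 0.2 A
|I_R2| = 0.2 A

Final answer: |I_R2| = 0.2 A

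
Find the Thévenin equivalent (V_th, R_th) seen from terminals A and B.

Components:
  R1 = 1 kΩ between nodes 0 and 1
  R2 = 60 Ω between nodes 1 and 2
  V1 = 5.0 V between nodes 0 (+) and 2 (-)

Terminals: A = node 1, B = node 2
Step 1 — V_th is the open-circuit voltage V_A - V_B (nothing connected across the terminals).
Nodal analysis, taking node 2 as the 0 V reference.
Source V1 fixes V_0 = 5 V.
KCL at each unknown node (sum of currents leaving = 0; resistances in Ω):
  Node 1: (V_1 - 5)/1000 + (V_1 - 0)/60 = 0
Collecting terms: 0.01767 × V_1 = 0.005  =>  V_1 = 0.283 V
V_th = V_1 - V_2 = 0.283 - 0 = 0.283 V
Step 2 — R_th: zero the source — replace V1 by a short circuit (node 2 merges into node 0) — and find the resistance seen between A (node 1) and B (node 0).
Reduce the network between node 1 (A) and node 0 (B) by series/parallel combination:
  Rp1 = R1 ‖ R2 (parallel, both between nodes 0 and 1) = 1/(1/1000 + 1/60) = 56.6 Ω
R_th = 56.6 Ω

Final answer: V_th = 0.283 V, R_th = 56.6 Ω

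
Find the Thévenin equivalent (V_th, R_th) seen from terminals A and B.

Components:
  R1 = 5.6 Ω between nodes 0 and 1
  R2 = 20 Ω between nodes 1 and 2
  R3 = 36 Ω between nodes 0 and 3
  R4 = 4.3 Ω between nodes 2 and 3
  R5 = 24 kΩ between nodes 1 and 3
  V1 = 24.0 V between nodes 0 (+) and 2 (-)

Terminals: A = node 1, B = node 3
Step 1 — V_th is the open-circuit voltage V_A - V_B (nothing connected across the terminals).
Nodal analysis, taking node 2 as the 0 V reference.
Source V1 fixes V_0 = 24 V.
KCL at each unknown node (sum of currents leaving = 0; resistances in Ω):
  Node 1: (V_1 - 24)/5.6 + (V_1 - 0)/20 + (V_1 - V_3)/24000 = 0
  Node 3: (V_3 - 24)/36 + (V_3 - 0)/4.3 + (V_3 - V_1)/24000 = 0
Collecting terms (coefficients in siemens):
  0.2286·V_1 - 0.00004167·V_3 = 4.286
  0.2604·V_3 - 0.00004167·V_1 = 0.6667
Determinant D = (0.2286)(0.2604) - (-0.00004167)(-0.00004167) = 0.05953
V_1 = [(4.286)(0.2604) - (-0.00004167)(0.6667)]/D = 18.75 V
V_3 = [(0.2286)(0.6667) - (4.286)(-0.00004167)]/D = 2.563 V
V_th = V_1 - V_3 = 18.75 - 2.563 = 16.18 V
Step 2 — R_th: zero the source — replace V1 by a short circuit (node 2 merges into node 0) — and find the resistance seen between A (node 1) and B (node 3).
Reduce the network between node 1 (A) and node 3 (B) by series/parallel combination:
  Rp1 = R1 ‖ R2 (parallel, both between nodes 0 and 1) = 1/(1/5.6 + 1/20) = 4.375 Ω
  Rp2 = R3 ‖ R4 (parallel, both between nodes 0 and 3) = 1/(1/36 + 1/4.3) = 3.841 Ω
  Rs1 = Rp1 + Rp2 (series, joined only at node 0) = 4.375 + 3.841 = 8.216 Ω
  Rp3 = R5 ‖ Rs1 (parallel, both between nodes 1 and 3) = 1/(1/24000 + 1/8.216) = 8.213 Ω
R_th = 8.213 Ω

Final answer: V_th = 16.18 V, R_th = 8.213 Ω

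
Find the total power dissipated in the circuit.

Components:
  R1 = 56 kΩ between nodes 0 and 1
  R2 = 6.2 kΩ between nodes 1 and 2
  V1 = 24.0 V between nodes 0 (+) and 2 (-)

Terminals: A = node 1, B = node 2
Nodal analysis, taking node 2 as the 0 V reference.
Source V1 fixes V_0 = 24 V.
KCL at each unknown node (sum of currents leaving = 0; resistances in Ω):
  Node 1: (V_1 - 24)/56000 + (V_1 - 0)/6200 = 0
Collecting terms: 0.0001791 × V_1 = 0.0004286  =>  V_1 = 2.392 V
Power in each resistor, P = (ΔV)²/R:
  P_R1 = (24 - 2.392)²/56000 = 0.008337 W
  P_R2 = (2.392 - 0)²/6200 = 0.0009231 W
P_total = P_R1 + P_R2 = 0.00926 W

Final answer: 0.00926 W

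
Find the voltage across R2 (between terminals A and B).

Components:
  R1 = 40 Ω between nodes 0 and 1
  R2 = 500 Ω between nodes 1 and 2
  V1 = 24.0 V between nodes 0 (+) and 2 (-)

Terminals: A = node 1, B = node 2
R1 and R2 are in series across V1 (node 0 → node 1 → node 2), and the output A–B is taken across R2, so this is a voltage divider.
Series current: I = V1/(R1 + R2) = 24/(40 + 500) = 24/540 = 0.04444 A
V_R2 = I × R2 = V1 × R2/(R1 + R2) = 24 × 500/540 = 22.22 V

Final answer: 22.22 V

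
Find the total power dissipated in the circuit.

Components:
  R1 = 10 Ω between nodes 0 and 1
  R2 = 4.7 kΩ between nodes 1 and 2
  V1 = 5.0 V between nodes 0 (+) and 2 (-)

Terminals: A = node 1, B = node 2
Nodal analysis, taking node 2 as the 0 V reference.
Source V1 fixes V_0 = 5 V.
KCL at each unknown node (sum of currents leaving = 0; resistances in Ω):
  Node 1: (V_1 - 5)/10 + (V_1 - 0)/4700 = 0
Collecting terms: 0.1002 × V_1 = 0.5  =>  V_1 = 4.989 V
Power in each resistor, P = (ΔV)²/R:
  P_R1 = (5 - 4.989)²/10 = 0.00001127 W
  P_R2 = (4.989 - 0)²/4700 = 0.005297 W
P_total = P_R1 + P_R2 = 0.005308 W

Final answer: 0.005308 W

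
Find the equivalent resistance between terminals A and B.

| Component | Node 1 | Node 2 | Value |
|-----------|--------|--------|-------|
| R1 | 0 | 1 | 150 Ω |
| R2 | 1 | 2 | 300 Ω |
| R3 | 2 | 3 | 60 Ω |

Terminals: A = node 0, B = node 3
Reduce the network between node 0 (A) and node 3 (B) by series/parallel combination:
  Rs1 = R1 + R2 (series, joined only at node 1) = 150 + 300 = 450 Ω
  Rs2 = R3 + Rs1 (series, joined only at node 2) = 60 + 450 = 510 Ω
R_eq = 510 Ω

Final answer: 510 Ω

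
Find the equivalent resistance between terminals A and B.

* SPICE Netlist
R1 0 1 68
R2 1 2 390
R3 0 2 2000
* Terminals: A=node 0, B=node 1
Reduce the network between node 0 (A) and node 1 (B) by series/parallel combination:
  Rs1 = R3 + R2 (series, joined only at node 2) = 2000 + 390 = 2390 Ω
  Rp1 = R1 ‖ Rs1 (parallel, both between nodes 0 and 1) = 1/(1/68 + 1/2390) = 66.12 Ω
R_eq = 66.12 Ω

Final answer: 66.12 Ω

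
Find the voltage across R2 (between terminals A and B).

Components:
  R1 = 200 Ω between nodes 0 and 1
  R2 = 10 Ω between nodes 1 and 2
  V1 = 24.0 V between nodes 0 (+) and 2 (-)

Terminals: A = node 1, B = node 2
R1 and R2 are in series across V1 (node 0 → node 1 → node 2), and the output A–B is taken across R2, so this is a voltage divider.
Series current: I = V1/(R1 + R2) = 24/(200 + 10) = 24/210 = 0.1143 A
V_R2 = I × R2 = V1 × R2/(R1 + R2) = 24 × 10/210 = 1.143 V

Final answer: 1.143 V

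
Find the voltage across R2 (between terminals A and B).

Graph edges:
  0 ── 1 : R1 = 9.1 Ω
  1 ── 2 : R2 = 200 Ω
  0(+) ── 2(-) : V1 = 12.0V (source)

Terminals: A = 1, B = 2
R1 and R2 are in series across V1 (node 0 → node 1 → node 2), and the output A–B is taken across R2, so this is a voltage divider.
Series current: I = V1/(R1 + R2) = 12/(9.1 + 200) = 12/209.1 = 0.05739 A
V_R2 = I × R2 = V1 × R2/(R1 + R2) = 12 × 200/209.1 = 11.48 V

Final answer: 11.48 V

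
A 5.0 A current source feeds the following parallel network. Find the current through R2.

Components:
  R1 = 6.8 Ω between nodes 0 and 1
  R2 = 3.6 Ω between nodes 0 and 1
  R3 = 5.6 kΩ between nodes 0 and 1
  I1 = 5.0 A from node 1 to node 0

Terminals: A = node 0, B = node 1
All resistors sit directly between nodes 0 and 1, so they are in parallel and share one voltage V; the full source current 5 A splits among them.
1/R_par = 1/6.8 + 1/3.6 + 1/5600 = 0.425 S  =>  R_par = 2.353 Ω
V = I × R_par = 5 × 2.353 = 11.76 V
I_R2 = V/R2 = 11.76/3.6 = 3.268 A

Final answer: 3.268 A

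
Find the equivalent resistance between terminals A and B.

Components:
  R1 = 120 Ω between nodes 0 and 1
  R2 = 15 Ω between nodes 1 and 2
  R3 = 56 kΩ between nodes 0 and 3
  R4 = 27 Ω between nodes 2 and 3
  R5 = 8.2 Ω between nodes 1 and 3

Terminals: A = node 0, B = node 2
The network is not a plain series/parallel combination. Inject a 1 A test current into terminal A (node 0) and return it from terminal B (node 2); then R_eq = V_A / (1 A).
Nodal analysis, taking node 2 as the 0 V reference.
Current source I_test pushes 1 A into node 0 and draws it out of node 2.
KCL at each unknown node (sum of currents leaving = 0; resistances in Ω):
  Node 0: (V_0 - V_1)/120 + (V_0 - V_3)/56000 - 1 = 0
  Node 1: (V_1 - V_0)/120 + (V_1 - 0)/15 + (V_1 - V_3)/8.2 = 0
  Node 3: (V_3 - V_0)/56000 + (V_3 - V_1)/8.2 + (V_3 - 0)/27 = 0
Collecting terms (coefficients in siemens):
  0.008351·V_0 - 0.008333·V_1 - 0.00001786·V_3 = 1
  0.197·V_1 - 0.008333·V_0 - 0.122·V_3 = 0
  0.159·V_3 - 0.00001786·V_0 - 0.122·V_1 = 0
Solving these 3 simultaneous equations (Gaussian elimination) gives:
  V_0 = 130.3 V, V_1 = 10.51 V, V_3 = 8.077 V
R_eq = V_0 / 1 A = 130.3 Ω

Final answer: 130.3 Ω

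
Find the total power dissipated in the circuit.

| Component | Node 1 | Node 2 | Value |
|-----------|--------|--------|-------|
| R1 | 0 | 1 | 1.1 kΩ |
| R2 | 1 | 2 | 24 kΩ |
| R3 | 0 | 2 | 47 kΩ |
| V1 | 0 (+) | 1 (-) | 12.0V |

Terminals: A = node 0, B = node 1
Nodal analysis, taking node 1 as the 0 V reference.
Source V1 fixes V_0 = 12 V.
KCL at each unknown node (sum of currents leaving = 0; resistances in Ω):
  Node 2: (V_2 - 0)/24000 + (V_2 - 12)/47000 = 0
Collecting terms: 0.00006294 × V_2 = 0.0002553  =>  V_2 = 4.056 V
Power in each resistor, P = (ΔV)²/R:
  P_R1 = (12 - 0)²/1100 = 0.1309 W
  P_R2 = (0 - 4.056)²/24000 = 0.0006856 W
  P_R3 = (12 - 4.056)²/47000 = 0.001343 W
P_total = P_R1 + P_R2 + P_R3 = 0.1329 W

Final answer: 0.1329 W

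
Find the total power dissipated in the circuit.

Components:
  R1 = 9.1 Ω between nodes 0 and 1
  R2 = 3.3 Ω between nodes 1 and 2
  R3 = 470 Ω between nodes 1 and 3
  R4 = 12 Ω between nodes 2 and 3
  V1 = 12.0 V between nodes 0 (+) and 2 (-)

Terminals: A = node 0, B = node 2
Nodal analysis, taking node 2 as the 0 V reference.
Source V1 fixes V_0 = 12 V.
KCL at each unknown node (sum of currents leaving = 0; resistances in Ω):
  Node 1: (V_1 - 12)/9.1 + (V_1 - 0)/3.3 + (V_1 - V_3)/470 = 0
  Node 3: (V_3 - V_1)/470 + (V_3 - 0)/12 = 0
Collecting terms (coefficients in siemens):
  0.415·V_1 - 0.002128·V_3 = 1.319
  0.08546·V_3 - 0.002128·V_1 = 0
Determinant D = (0.415)(0.08546) - (-0.002128)(-0.002128) = 0.03547
V_1 = [(1.319)(0.08546) - (-0.002128)(0)]/D = 3.178 V
V_3 = [(0.415)(0) - (1.319)(-0.002128)]/D = 0.07911 V
Power in each resistor, P = (ΔV)²/R:
  P_R1 = (12 - 3.178)²/9.1 = 8.553 W
  P_R2 = (3.178 - 0)²/3.3 = 3.06 W
  P_R3 = (3.178 - 0.07911)²/470 = 0.02043 W
  P_R4 = (0 - 0.07911)²/12 = 0.0005215 W
P_total = P_R1 + P_R2 + P_R3 + P_R4 = 11.63 W

Final answer: 11.63 W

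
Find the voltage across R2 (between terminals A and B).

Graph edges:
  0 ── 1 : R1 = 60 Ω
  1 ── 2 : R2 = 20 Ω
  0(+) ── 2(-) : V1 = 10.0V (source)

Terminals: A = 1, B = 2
R1 and R2 are in series across V1 (node 0 → node 1 → node 2), and the output A–B is taken across R2, so this is a voltage divider.
Series current: I = V1/(R1 + R2) = 10/(60 + 20) = 10/80 = 0.125 A
V_R2 = I × R2 = V1 × R2/(R1 + R2) = 10 × 20/80 = 2.5 V

Final answer: 2.5 V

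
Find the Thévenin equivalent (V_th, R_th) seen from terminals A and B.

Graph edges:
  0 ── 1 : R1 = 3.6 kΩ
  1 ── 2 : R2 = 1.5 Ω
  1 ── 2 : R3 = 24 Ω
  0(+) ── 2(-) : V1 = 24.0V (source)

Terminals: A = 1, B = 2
Step 1 — V_th is the open-circuit voltage V_A - V_B (nothing connected across the terminals).
Nodal analysis, taking node 2 as the 0 V reference.
Source V1 fixes V_0 = 24 V.
KCL at each unknown node (sum of currents leaving = 0; resistances in Ω):
  Node 1: (V_1 - 24)/3600 + (V_1 - 0)/1.5 + (V_1 - 0)/24 = 0
Collecting terms: 0.7086 × V_1 = 0.006667  =>  V_1 = 0.009408 V
V_th = V_1 - V_2 = 0.009408 - 0 = 0.009408 V
Step 2 — R_th: zero the source — replace V1 by a short circuit (node 2 merges into node 0) — and find the resistance seen between A (node 1) and B (node 0).
Reduce the network between node 1 (A) and node 0 (B) by series/parallel combination:
  Rp1 = R1 ‖ R2 ‖ R3 (parallel, all between nodes 0 and 1) = 1/(1/3600 + 1/1.5 + 1/24) = 1.411 Ω
R_th = 1.411 Ω

Final answer: V_th = 0.009408 V, R_th = 1.411 Ω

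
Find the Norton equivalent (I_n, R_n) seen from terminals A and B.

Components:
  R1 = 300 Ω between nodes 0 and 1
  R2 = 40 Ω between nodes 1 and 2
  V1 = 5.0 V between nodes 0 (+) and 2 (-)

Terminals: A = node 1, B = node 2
Find the Thévenin equivalent first; then I_n = V_th/R_th and R_n = R_th.
Step 1 — V_th is the open-circuit voltage V_A - V_B (nothing connected across the terminals).
Nodal analysis, taking node 2 as the 0 V reference.
Source V1 fixes V_0 = 5 V.
KCL at each unknown node (sum of currents leaving = 0; resistances in Ω):
  Node 1: (V_1 - 5)/300 + (V_1 - 0)/40 = 0
Collecting terms: 0.02833 × V_1 = 0.01667  =>  V_1 = 0.5882 V
V_th = V_1 - V_2 = 0.5882 - 0 = 0.5882 V
Step 2 — R_th: zero the source — replace V1 by a short circuit (node 2 merges into node 0) — and find the resistance seen between A (node 1) and B (node 0).
Reduce the network between node 1 (A) and node 0 (B) by series/parallel combination:
  Rp1 = R1 ‖ R2 (parallel, both between nodes 0 and 1) = 1/(1/300 + 1/40) = 35.29 Ω
R_th = 35.29 Ω
I_n = V_th/R_th = 0.5882/35.29 = 0.01667 A, and R_n = R_th = 35.29 Ω

Final answer: I_n = 0.01667 A, R_n = 35.29 Ω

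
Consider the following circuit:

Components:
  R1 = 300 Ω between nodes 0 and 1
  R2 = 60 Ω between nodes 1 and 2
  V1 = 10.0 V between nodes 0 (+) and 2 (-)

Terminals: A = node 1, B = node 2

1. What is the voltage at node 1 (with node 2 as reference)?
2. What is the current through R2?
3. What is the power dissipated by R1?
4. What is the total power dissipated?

Nodal analysis, taking node 2 as the 0 V reference.
Source V1 fixes V_0 = 10 V.
KCL at each unknown node (sum of currents leaving = 0; resistances in Ω):
  Node 1: (V_1 - 10)/300 + (V_1 - 0)/60 = 0
Collecting terms: 0.02 × V_1 = 0.03333  =>  V_1 = 1.667 V
Part 1:
  Read off the nodal solution: V_1 = 1.667 V
Part 2:
  I_R2 = (V_1 - V_2)/R2 = (1.667 - 0)/60 = 0.02778 A
  Magnitude: I_R2 = 0.02778 A
Part 3:
  I_R1 = (V_0 - V_1)/R1 = (10 - 1.667)/300 = 0.02778 A
  P_R1 = I_R1² × R1 = (0.02778)² × 300 = 0.2315 W
Part 4:
  Power in each resistor, P = (ΔV)²/R:
    P_R1 = (10 - 1.667)²/300 = 0.2315 W
    P_R2 = (1.667 - 0)²/60 = 0.0463 W
  P_total = P_R1 + P_R2 = 0.2778 W

Final answers:
1. V_1 = 1.667 V
2. I_R2 = 0.02778 A
3. P_R1 = 0.2315 W
4. P_total = 0.2778 W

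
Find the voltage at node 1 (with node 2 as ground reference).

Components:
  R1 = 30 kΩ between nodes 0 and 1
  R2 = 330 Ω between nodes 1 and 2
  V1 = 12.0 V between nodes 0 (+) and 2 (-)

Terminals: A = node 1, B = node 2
Nodal analysis, taking node 2 as the 0 V reference.
Source V1 fixes V_0 = 12 V.
KCL at each unknown node (sum of currents leaving = 0; resistances in Ω):
  Node 1: (V_1 - 12)/30000 + (V_1 - 0)/330 = 0
Collecting terms: 0.003064 × V_1 = 0.0004  =>  V_1 = 0.1306 V
The requested potential is V_1 = 0.1306 V.

Final answer: V_1 = 0.1306 V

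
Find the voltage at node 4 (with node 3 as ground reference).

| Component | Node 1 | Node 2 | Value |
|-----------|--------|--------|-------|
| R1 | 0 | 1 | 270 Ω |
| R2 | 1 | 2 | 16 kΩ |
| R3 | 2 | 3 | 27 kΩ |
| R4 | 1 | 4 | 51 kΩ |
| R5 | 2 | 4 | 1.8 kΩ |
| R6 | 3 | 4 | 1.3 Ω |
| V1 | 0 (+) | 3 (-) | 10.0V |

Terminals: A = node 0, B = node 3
Nodal analysis, taking node 3 as the 0 V reference.
Source V1 fixes V_0 = 10 V.
KCL at each unknown node (sum of currents leaving = 0; resistances in Ω):
  Node 1: (V_1 - 10)/270 + (V_1 - V_2)/16000 + (V_1 - V_4)/51000 = 0
  Node 2: (V_2 - V_1)/16000 + (V_2 - 0)/27000 + (V_2 - V_4)/1800 = 0
  Node 4: (V_4 - V_1)/51000 + (V_4 - V_2)/1800 + (V_4 - 0)/1.3 = 0
Collecting terms (coefficients in siemens):
  0.003786·V_1 - 0.0000625·V_2 - 0.00001961·V_4 = 0.03704
  0.0006551·V_2 - 0.0000625·V_1 - 0.0005556·V_4 = 0
  0.7698·V_4 - 0.00001961·V_1 - 0.0005556·V_2 = 0
Solving these 3 simultaneous equations (Gaussian elimination) gives:
  V_1 = 9.799 V, V_2 = 0.9356 V, V_4 = 0.0009248 V
The requested potential is V_4 = 0.0009248 V.

Final answer: V_4 = 0.0009248 V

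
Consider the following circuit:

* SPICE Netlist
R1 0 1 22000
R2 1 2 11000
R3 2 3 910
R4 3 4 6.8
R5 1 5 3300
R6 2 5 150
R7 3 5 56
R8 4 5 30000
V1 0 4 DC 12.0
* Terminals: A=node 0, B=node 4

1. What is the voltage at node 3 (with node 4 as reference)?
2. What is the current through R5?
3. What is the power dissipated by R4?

Nodal analysis, taking node 4 as the 0 V reference.
Source V1 fixes V_0 = 12 V.
KCL at each unknown node (sum of currents leaving = 0; resistances in Ω):
  Node 1: (V_1 - 12)/22000 + (V_1 - V_2)/11000 + (V_1 - V_5)/3300 = 0
  Node 2: (V_2 - V_1)/11000 + (V_2 - V_3)/910 + (V_2 - V_5)/150 = 0
  Node 3: (V_3 - V_2)/910 + (V_3 - 0)/6.8 + (V_3 - V_5)/56 = 0
  Node 5: (V_5 - V_1)/3300 + (V_5 - V_2)/150 + (V_5 - V_3)/56 + (V_5 - 0)/30000 = 0
Collecting terms (coefficients in siemens):
  0.0004394·V_1 - 0.00009091·V_2 - 0.000303·V_5 = 0.0005455
  0.007856·V_2 - 0.00009091·V_1 - 0.001099·V_3 - 0.006667·V_5 = 0
  0.166·V_3 - 0.001099·V_2 - 0.01786·V_5 = 0
  0.02486·V_5 - 0.000303·V_1 - 0.006667·V_2 - 0.01786·V_3 = 0
Solving these 4 simultaneous equations (Gaussian elimination) gives:
  V_1 = 1.269 V, V_2 = 0.03922 V, V_3 = 0.00331 V, V_5 = 0.02836 V
Part 1:
  Read off the nodal solution: V_3 = 0.00331 V
Part 2:
  I_R5 = (V_1 - V_5)/R5 = (1.269 - 0.02836)/3300 = 0.000376 A
  Magnitude: I_R5 = 0.000376 A
Part 3:
  I_R4 = (V_3 - V_4)/R4 = (0.00331 - 0)/6.8 = 0.0004868 A
  P_R4 = I_R4² × R4 = (0.0004868)² × 6.8 = 0.000001612 W

Final answers:
1. V_3 = 0.00331 V
2. I_R5 = 0.000376 A
3. P_R4 = 1.612e-06 W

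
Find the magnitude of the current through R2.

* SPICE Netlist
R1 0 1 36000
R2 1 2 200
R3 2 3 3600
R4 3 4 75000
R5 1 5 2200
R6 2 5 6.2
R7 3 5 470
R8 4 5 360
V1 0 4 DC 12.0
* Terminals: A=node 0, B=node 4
Nodal analysis, taking node 4 as the 0 V reference.
Source V1 fixes V_0 = 12 V.
KCL at each unknown node (sum of currents leaving = 0; resistances in Ω):
  Node 1: (V_1 - 12)/36000 + (V_1 - V_2)/200 + (V_1 - V_5)/2200 = 0
  Node 2: (V_2 - V_1)/200 + (V_2 - V_3)/3600 + (V_2 - V_5)/6.2 = 0
  Node 3: (V_3 - V_2)/3600 + (V_3 - 0)/75000 + (V_3 - V_5)/470 = 0
  Node 5: (V_5 - V_1)/2200 + (V_5 - V_2)/6.2 + (V_5 - V_3)/470 + (V_5 - 0)/360 = 0
Collecting terms (coefficients in siemens):
  0.005482·V_1 - 0.005·V_2 - 0.0004545·V_5 = 0.0003333
  0.1666·V_2 - 0.005·V_1 - 0.0002778·V_3 - 0.1613·V_5 = 0
  0.002419·V_3 - 0.0002778·V_2 - 0.002128·V_5 = 0
  0.1667·V_5 - 0.0004545·V_1 - 0.1613·V_2 - 0.002128·V_3 = 0
Solving these 4 simultaneous equations (Gaussian elimination) gives:
  V_1 = 0.1795 V, V_2 = 0.1195 V, V_3 = 0.1172 V, V_5 = 0.1176 V
I_R2 = (V_1 - V_2)/R2 = (0.1795 - 0.1195)/200 = 0.0003002 A
|I_R2| = 0.0003002 A

Final answer: |I_R2| = 0.0003002 A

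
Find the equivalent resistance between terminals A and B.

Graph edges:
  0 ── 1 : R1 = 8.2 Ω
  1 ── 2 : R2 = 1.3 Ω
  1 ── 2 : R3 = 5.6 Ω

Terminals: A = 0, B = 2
Reduce the network between node 0 (A) and node 2 (B) by series/parallel combination:
  Rp1 = R2 ‖ R3 (parallel, both between nodes 1 and 2) = 1/(1/1.3 + 1/5.6) = 1.055 Ω
  Rs1 = R1 + Rp1 (series, joined only at node 1) = 8.2 + 1.055 = 9.255 Ω
R_eq = 9.255 Ω

Final answer: 9.255 Ω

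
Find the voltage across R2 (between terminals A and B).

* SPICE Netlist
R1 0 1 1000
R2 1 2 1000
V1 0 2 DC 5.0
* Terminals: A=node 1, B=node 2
R1 and R2 are in series across V1 (node 0 → node 1 → node 2), and the output A–B is taken across R2, so this is a voltage divider.
Series current: I = V1/(R1 + R2) = 5/(1000 + 1000) = 5/2000 = 0.0025 A
V_R2 = I × R2 = V1 × R2/(R1 + R2) = 5 × 1000/2000 = 2.5 V

Final answer: 2.5 V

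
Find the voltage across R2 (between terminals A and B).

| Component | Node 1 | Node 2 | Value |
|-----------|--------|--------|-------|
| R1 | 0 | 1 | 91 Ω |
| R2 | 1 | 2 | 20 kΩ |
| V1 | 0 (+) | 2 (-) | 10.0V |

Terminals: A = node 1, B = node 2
R1 and R2 are in series across V1 (node 0 → node 1 → node 2), and the output A–B is taken across R2, so this is a voltage divider.
Series current: I = V1/(R1 + R2) = 10/(91 + 20000) = 10/20090 = 0.0004977 A
V_R2 = I × R2 = V1 × R2/(R1 + R2) = 10 × 20000/20090 = 9.955 V

Final answer: 9.955 V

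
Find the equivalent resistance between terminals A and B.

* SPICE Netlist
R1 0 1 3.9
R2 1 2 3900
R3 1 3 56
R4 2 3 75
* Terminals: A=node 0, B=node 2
Reduce the network between node 0 (A) and node 2 (B) by series/parallel combination:
  Rs1 = R3 + R4 (series, joined only at node 3) = 56 + 75 = 131 Ω
  Rp1 = R2 ‖ Rs1 (parallel, both between nodes 1 and 2) = 1/(1/3900 + 1/131) = 126.7 Ω
  Rs2 = R1 + Rp1 (series, joined only at node 1) = 3.9 + 126.7 = 130.6 Ω
R_eq = 130.6 Ω

Final answer: 130.6 Ω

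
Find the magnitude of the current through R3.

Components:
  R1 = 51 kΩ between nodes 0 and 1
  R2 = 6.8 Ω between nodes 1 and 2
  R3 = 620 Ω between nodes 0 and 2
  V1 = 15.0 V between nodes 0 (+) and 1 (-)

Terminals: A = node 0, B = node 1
Nodal analysis, taking node 1 as the 0 V reference.
Source V1 fixes V_0 = 15 V.
KCL at each unknown node (sum of currents leaving = 0; resistances in Ω):
  Node 2: (V_2 - 0)/6.8 + (V_2 - 15)/620 = 0
Collecting terms: 0.1487 × V_2 = 0.02419  =>  V_2 = 0.1627 V
I_R3 = (V_0 - V_2)/R3 = (15 - 0.1627)/620 = 0.02393 A
|I_R3| = 0.02393 A

Final answer: |I_R3| = 0.02393 A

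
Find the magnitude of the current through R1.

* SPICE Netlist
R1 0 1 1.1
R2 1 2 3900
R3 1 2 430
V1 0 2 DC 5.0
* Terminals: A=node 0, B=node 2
Nodal analysis, taking node 2 as the 0 V reference.
Source V1 fixes V_0 = 5 V.
KCL at each unknown node (sum of currents leaving = 0; resistances in Ω):
  Node 1: (V_1 - 5)/1.1 + (V_1 - 0)/3900 + (V_1 - 0)/430 = 0
Collecting terms: 0.9117 × V_1 = 4.545  =>  V_1 = 4.986 V
I_R1 = (V_0 - V_1)/R1 = (5 - 4.986)/1.1 = 0.01287 A
|I_R1| = 0.01287 A

Final answer: |I_R1| = 0.01287 A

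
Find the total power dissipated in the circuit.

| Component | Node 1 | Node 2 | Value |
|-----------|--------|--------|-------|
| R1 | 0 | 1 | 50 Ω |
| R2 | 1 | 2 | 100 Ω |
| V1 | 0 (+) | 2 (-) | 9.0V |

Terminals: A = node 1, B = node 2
Nodal analysis, taking node 2 as the 0 V reference.
Source V1 fixes V_0 = 9 V.
KCL at each unknown node (sum of currents leaving = 0; resistances in Ω):
  Node 1: (V_1 - 9)/50 + (V_1 - 0)/100 = 0
Collecting terms: 0.03 × V_1 = 0.18  =>  V_1 = 6 V
Power in each resistor, P = (ΔV)²/R:
  P_R1 = (9 - 6)²/50 = 0.18 W
  P_R2 = (6 - 0)²/100 = 0.36 W
P_total = P_R1 + P_R2 = 0.54 W

Final answer: 0.54 W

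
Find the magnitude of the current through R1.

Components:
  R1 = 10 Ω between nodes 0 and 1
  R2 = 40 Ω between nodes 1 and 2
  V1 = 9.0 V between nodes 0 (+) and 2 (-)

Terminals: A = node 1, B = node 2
Nodal analysis, taking node 2 as the 0 V reference.
Source V1 fixes V_0 = 9 V.
KCL at each unknown node (sum of currents leaving = 0; resistances in Ω):
  Node 1: (V_1 - 9)/10 + (V_1 - 0)/40 = 0
Collecting terms: 0.125 × V_1 = 0.9  =>  V_1 = 7.2 V
I_R1 = (V_0 - V_1)/R1 = (9 - 7.2)/10 = 0.18 A
|I_R1| = 0.18 A

Final answer: |I_R1| = 0.18 A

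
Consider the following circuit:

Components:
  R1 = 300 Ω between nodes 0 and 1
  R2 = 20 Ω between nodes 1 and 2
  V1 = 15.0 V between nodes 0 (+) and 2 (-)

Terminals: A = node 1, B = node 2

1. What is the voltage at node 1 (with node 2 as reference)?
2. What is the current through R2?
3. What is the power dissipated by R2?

Nodal analysis, taking node 2 as the 0 V reference.
Source V1 fixes V_0 = 15 V.
KCL at each unknown node (sum of currents leaving = 0; resistances in Ω):
  Node 1: (V_1 - 15)/300 + (V_1 - 0)/20 = 0
Collecting terms: 0.05333 × V_1 = 0.05  =>  V_1 = 0.9375 V
Part 1:
  Read off the nodal solution: V_1 = 0.9375 V
Part 2:
  I_R2 = (V_1 - V_2)/R2 = (0.9375 - 0)/20 = 0.04688 A
  Magnitude: I_R2 = 0.04688 A
Part 3:
  I_R2 = (V_1 - V_2)/R2 = (0.9375 - 0)/20 = 0.04688 A
  P_R2 = I_R2² × R2 = (0.04688)² × 20 = 0.04395 W

Final answers:
1. V_1 = 0.9375 V
2. I_R2 = 0.04688 A
3. P_R2 = 0.04395 W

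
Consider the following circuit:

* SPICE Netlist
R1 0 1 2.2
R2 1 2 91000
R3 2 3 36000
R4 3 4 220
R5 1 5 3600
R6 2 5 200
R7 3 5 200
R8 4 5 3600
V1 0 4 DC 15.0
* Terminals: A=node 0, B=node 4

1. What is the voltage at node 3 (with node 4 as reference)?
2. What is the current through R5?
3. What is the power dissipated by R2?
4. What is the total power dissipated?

Nodal analysis, taking node 4 as the 0 V reference.
Source V1 fixes V_0 = 15 V.
KCL at each unknown node (sum of currents leaving = 0; resistances in Ω):
  Node 1: (V_1 - 15)/2.2 + (V_1 - V_2)/91000 + (V_1 - V_5)/3600 = 0
  Node 2: (V_2 - V_1)/91000 + (V_2 - V_3)/36000 + (V_2 - V_5)/200 = 0
  Node 3: (V_3 - V_2)/36000 + (V_3 - 0)/220 + (V_3 - V_5)/200 = 0
  Node 5: (V_5 - V_1)/3600 + (V_5 - V_2)/200 + (V_5 - V_3)/200 + (V_5 - 0)/3600 = 0
Collecting terms (coefficients in siemens):
  0.4548·V_1 - 0.00001099·V_2 - 0.0002778·V_5 = 6.818
  0.005039·V_2 - 0.00001099·V_1 - 0.00002778·V_3 - 0.005·V_5 = 0
  0.009573·V_3 - 0.00002778·V_2 - 0.005·V_5 = 0
  0.01056·V_5 - 0.0002778·V_1 - 0.005·V_2 - 0.005·V_3 = 0
Solving these 4 simultaneous equations (Gaussian elimination) gives:
  V_1 = 14.99 V, V_2 = 1.491 V, V_3 = 0.7697 V, V_5 = 1.465 V
Part 1:
  Read off the nodal solution: V_3 = 0.7697 V
Part 2:
  I_R5 = (V_1 - V_5)/R5 = (14.99 - 1.465)/3600 = 0.003757 A
  Magnitude: I_R5 = 0.003757 A
Part 3:
  I_R2 = (V_1 - V_2)/R2 = (14.99 - 1.491)/91000 = 0.0001484 A
  P_R2 = I_R2² × R2 = (0.0001484)² × 91000 = 0.002003 W
Part 4:
  Power in each resistor, P = (ΔV)²/R:
    P_R1 = (15 - 14.99)²/2.2 = 0.00003356 W
    P_R2 = (14.99 - 1.491)²/91000 = 0.002003 W
    P_R3 = (1.491 - 0.7697)²/36000 = 0.00001445 W
    P_R4 = (0.7697 - 0)²/220 = 0.002693 W
    P_R5 = (14.99 - 1.465)²/3600 = 0.05082 W
    P_R6 = (1.491 - 1.465)²/200 = 0.000003293 W
    P_R7 = (0.7697 - 1.465)²/200 = 0.00242 W
    P_R8 = (0 - 1.465)²/3600 = 0.0005965 W
  P_total = P_R1 + P_R2 + P_R3 + P_R4 + P_R5 + P_R6 + P_R7 + P_R8 = 0.05858 W

Final answers:
1. V_3 = 0.7697 V
2. I_R5 = 0.003757 A
3. P_R2 = 0.002003 W
4. P_total = 0.05858 W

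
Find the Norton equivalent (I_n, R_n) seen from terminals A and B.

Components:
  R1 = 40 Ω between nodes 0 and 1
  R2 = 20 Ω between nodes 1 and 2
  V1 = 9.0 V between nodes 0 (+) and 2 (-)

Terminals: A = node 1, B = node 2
Find the Thévenin equivalent first; then I_n = V_th/R_th and R_n = R_th.
Step 1 — V_th is the open-circuit voltage V_A - V_B (nothing connected across the terminals).
Nodal analysis, taking node 2 as the 0 V reference.
Source V1 fixes V_0 = 9 V.
KCL at each unknown node (sum of currents leaving = 0; resistances in Ω):
  Node 1: (V_1 - 9)/40 + (V_1 - 0)/20 = 0
Collecting terms: 0.075 × V_1 = 0.225  =>  V_1 = 3 V
V_th = V_1 - V_2 = 3 - 0 = 3 V
Step 2 — R_th: zero the source — replace V1 by a short circuit (node 2 merges into node 0) — and find the resistance seen between A (node 1) and B (node 0).
Reduce the network between node 1 (A) and node 0 (B) by series/parallel combination:
  Rp1 = R1 ‖ R2 (parallel, both between nodes 0 and 1) = 1/(1/40 + 1/20) = 13.33 Ω
R_th = 13.33 Ω
I_n = V_th/R_th = 3/13.33 = 0.225 A, and R_n = R_th = 13.33 Ω

Final answer: I_n = 0.225 A, R_n = 13.33 Ω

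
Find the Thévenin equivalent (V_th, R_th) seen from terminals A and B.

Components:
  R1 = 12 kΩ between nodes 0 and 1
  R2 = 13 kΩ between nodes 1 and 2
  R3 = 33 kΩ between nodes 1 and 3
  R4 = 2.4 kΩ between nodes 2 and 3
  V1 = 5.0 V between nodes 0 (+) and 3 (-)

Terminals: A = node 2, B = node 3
Step 1 — V_th is the open-circuit voltage V_A - V_B (nothing connected across the terminals).
Nodal analysis, taking node 3 as the 0 V reference.
Source V1 fixes V_0 = 5 V.
KCL at each unknown node (sum of currents leaving = 0; resistances in Ω):
  Node 1: (V_1 - 5)/12000 + (V_1 - V_2)/13000 + (V_1 - 0)/33000 = 0
  Node 2: (V_2 - V_1)/13000 + (V_2 - 0)/2400 = 0
Collecting terms (coefficients in siemens):
  0.0001906·V_1 - 0.00007692·V_2 = 0.0004167
  0.0004936·V_2 - 0.00007692·V_1 = 0
Determinant D = (0.0001906)(0.0004936) - (-0.00007692)(-0.00007692) = 0.00000008814
V_1 = [(0.0004167)(0.0004936) - (-0.00007692)(0)]/D = 2.333 V
V_2 = [(0.0001906)(0) - (0.0004167)(-0.00007692)]/D = 0.3636 V
V_th = V_2 - V_3 = 0.3636 - 0 = 0.3636 V
Step 2 — R_th: zero the source — replace V1 by a short circuit (node 3 merges into node 0) — and find the resistance seen between A (node 2) and B (node 0).
Reduce the network between node 2 (A) and node 0 (B) by series/parallel combination:
  Rp1 = R1 ‖ R3 (parallel, both between nodes 0 and 1) = 1/(1/12000 + 1/33000) = 8800 Ω
  Rs1 = R2 + Rp1 (series, joined only at node 1) = 13000 + 8800 = 21800 Ω
  Rp2 = R4 ‖ Rs1 (parallel, both between nodes 0 and 2) = 1/(1/2400 + 1/21800) = 2162 Ω
R_th = 2.162 kΩ

Final answer: V_th = 0.3636 V, R_th = 2.162 kΩ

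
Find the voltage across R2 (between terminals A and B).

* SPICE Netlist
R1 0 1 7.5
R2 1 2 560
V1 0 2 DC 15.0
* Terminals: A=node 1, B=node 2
R1 and R2 are in series across V1 (node 0 → node 1 → node 2), and the output A–B is taken across R2, so this is a voltage divider.
Series current: I = V1/(R1 + R2) = 15/(7.5 + 560) = 15/567.5 = 0.02643 A
V_R2 = I × R2 = V1 × R2/(R1 + R2) = 15 × 560/567.5 = 14.8 V

Final answer: 14.8 V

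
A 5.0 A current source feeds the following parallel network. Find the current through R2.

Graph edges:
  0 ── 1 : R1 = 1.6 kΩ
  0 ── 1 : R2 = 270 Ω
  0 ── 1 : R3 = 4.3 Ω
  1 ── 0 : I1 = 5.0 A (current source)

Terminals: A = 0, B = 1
All resistors sit directly between nodes 0 and 1, so they are in parallel and share one voltage V; the full source current 5 A splits among them.
1/R_par = 1/1600 + 1/270 + 1/4.3 = 0.2369 S  =>  R_par = 4.221 Ω
V = I × R_par = 5 × 4.221 = 21.11 V
I_R2 = V/R2 = 21.11/270 = 0.07817 A

Final answer: 0.07817 A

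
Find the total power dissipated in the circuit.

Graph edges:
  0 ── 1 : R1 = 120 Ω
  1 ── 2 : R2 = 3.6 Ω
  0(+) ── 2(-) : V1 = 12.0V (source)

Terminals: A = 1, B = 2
Nodal analysis, taking node 2 as the 0 V reference.
Source V1 fixes V_0 = 12 V.
KCL at each unknown node (sum of currents leaving = 0; resistances in Ω):
  Node 1: (V_1 - 12)/120 + (V_1 - 0)/3.6 = 0
Collecting terms: 0.2861 × V_1 = 0.1  =>  V_1 = 0.3495 V
Power in each resistor, P = (ΔV)²/R:
  P_R1 = (12 - 0.3495)²/120 = 1.131 W
  P_R2 = (0.3495 - 0)²/3.6 = 0.03393 W
P_total = P_R1 + P_R2 = 1.165 W

Final answer: 1.165 W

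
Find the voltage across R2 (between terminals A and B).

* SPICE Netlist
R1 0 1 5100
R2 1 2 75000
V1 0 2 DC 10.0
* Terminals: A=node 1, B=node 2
R1 and R2 are in series across V1 (node 0 → node 1 → node 2), and the output A–B is taken across R2, so this is a voltage divider.
Series current: I = V1/(R1 + R2) = 10/(5100 + 75000) = 10/80100 = 0.0001248 A
V_R2 = I × R2 = V1 × R2/(R1 + R2) = 10 × 75000/80100 = 9.363 V

Final answer: 9.363 V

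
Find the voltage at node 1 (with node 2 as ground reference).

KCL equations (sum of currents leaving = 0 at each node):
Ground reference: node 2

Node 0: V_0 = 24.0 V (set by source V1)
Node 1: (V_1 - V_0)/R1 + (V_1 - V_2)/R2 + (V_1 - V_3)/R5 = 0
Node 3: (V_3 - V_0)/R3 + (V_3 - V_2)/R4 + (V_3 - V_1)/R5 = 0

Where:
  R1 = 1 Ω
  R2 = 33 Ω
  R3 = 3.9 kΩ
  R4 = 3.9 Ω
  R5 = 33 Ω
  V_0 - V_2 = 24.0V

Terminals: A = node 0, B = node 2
Nodal analysis, taking node 2 as the 0 V reference.
Source V1 fixes V_0 = 24 V.
KCL at each unknown node (sum of currents leaving = 0; resistances in Ω):
  Node 1: (V_1 - 24)/1 + (V_1 - 0)/33 + (V_1 - V_3)/33 = 0
  Node 3: (V_3 - 24)/3900 + (V_3 - 0)/3.9 + (V_3 - V_1)/33 = 0
Collecting terms (coefficients in siemens):
  1.061·V_1 - 0.0303·V_3 = 24
  0.287·V_3 - 0.0303·V_1 = 0.006154
Determinant D = (1.061)(0.287) - (-0.0303)(-0.0303) = 0.3034
V_1 = [(24)(0.287) - (-0.0303)(0.006154)]/D = 22.7 V
V_3 = [(1.061)(0.006154) - (24)(-0.0303)]/D = 2.418 V
The requested potential is V_1 = 22.7 V.

Final answer: V_1 = 22.7 V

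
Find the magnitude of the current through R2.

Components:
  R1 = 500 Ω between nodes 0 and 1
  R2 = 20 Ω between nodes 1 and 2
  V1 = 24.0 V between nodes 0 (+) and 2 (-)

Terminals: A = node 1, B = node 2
Nodal analysis, taking node 2 as the 0 V reference.
Source V1 fixes V_0 = 24 V.
KCL at each unknown node (sum of currents leaving = 0; resistances in Ω):
  Node 1: (V_1 - 24)/500 + (V_1 - 0)/20 = 0
Collecting terms: 0.052 × V_1 = 0.048  =>  V_1 = 0.9231 V
I_R2 = (V_1 - V_2)/R2 = (0.9231 - 0)/20 = 0.04615 A
|I_R2| = 0.04615 A

Final answer: |I_R2| = 0.04615 A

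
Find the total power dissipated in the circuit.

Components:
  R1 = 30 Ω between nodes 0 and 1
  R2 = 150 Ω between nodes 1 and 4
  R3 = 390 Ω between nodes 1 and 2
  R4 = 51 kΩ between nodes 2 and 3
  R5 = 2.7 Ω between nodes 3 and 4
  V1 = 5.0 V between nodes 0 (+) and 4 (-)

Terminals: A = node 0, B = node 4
Nodal analysis, taking node 4 as the 0 V reference.
Source V1 fixes V_0 = 5 V.
KCL at each unknown node (sum of currents leaving = 0; resistances in Ω):
  Node 1: (V_1 - 5)/30 + (V_1 - 0)/150 + (V_1 - V_2)/390 = 0
  Node 2: (V_2 - V_1)/390 + (V_2 - V_3)/51000 = 0
  Node 3: (V_3 - V_2)/51000 + (V_3 - 0)/2.7 = 0
Collecting terms (coefficients in siemens):
  0.04256·V_1 - 0.002564·V_2 = 0.1667
  0.002584·V_2 - 0.002564·V_1 - 0.00001961·V_3 = 0
  0.3704·V_3 - 0.00001961·V_2 = 0
Solving these 3 simultaneous equations (Gaussian elimination) gives:
  V_1 = 4.165 V, V_2 = 4.133 V, V_3 = 0.0002188 V
Power in each resistor, P = (ΔV)²/R:
  P_R1 = (5 - 4.165)²/30 = 0.02326 W
  P_R2 = (4.165 - 0)²/150 = 0.1156 W
  P_R3 = (4.165 - 4.133)²/390 = 0.000002561 W
  P_R4 = (4.133 - 0.0002188)²/51000 = 0.0003349 W
  P_R5 = (0.0002188 - 0)²/2.7 = 0.00000001773 W
P_total = P_R1 + P_R2 + P_R3 + P_R4 + P_R5 = 0.1392 W

Final answer: 0.1392 W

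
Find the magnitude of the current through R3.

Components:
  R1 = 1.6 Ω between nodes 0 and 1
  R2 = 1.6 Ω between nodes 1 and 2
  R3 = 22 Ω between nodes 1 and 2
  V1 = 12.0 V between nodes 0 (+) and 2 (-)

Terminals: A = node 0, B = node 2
Nodal analysis, taking node 2 as the 0 V reference.
Source V1 fixes V_0 = 12 V.
KCL at each unknown node (sum of currents leaving = 0; resistances in Ω):
  Node 1: (V_1 - 12)/1.6 + (V_1 - 0)/1.6 + (V_1 - 0)/22 = 0
Collecting terms: 1.295 × V_1 = 7.5  =>  V_1 = 5.789 V
I_R3 = (V_1 - V_2)/R3 = (5.789 - 0)/22 = 0.2632 A
|I_R3| = 0.2632 A

Final answer: |I_R3| = 0.2632 A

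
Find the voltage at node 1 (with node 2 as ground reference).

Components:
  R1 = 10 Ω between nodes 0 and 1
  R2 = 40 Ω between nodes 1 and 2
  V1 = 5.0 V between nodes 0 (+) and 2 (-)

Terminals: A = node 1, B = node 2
Nodal analysis, taking node 2 as the 0 V reference.
Source V1 fixes V_0 = 5 V.
KCL at each unknown node (sum of currents leaving = 0; resistances in Ω):
  Node 1: (V_1 - 5)/10 + (V_1 - 0)/40 = 0
Collecting terms: 0.125 × V_1 = 0.5  =>  V_1 = 4 V
The requested potential is V_1 = 4 V.

Final answer: V_1 = 4 V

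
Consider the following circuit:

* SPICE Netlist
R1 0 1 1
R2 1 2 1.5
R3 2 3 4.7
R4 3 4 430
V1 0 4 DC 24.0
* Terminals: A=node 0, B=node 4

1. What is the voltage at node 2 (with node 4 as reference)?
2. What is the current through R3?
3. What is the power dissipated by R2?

Nodal analysis, taking node 4 as the 0 V reference.
Source V1 fixes V_0 = 24 V.
KCL at each unknown node (sum of currents leaving = 0; resistances in Ω):
  Node 1: (V_1 - 24)/1 + (V_1 - V_2)/1.5 = 0
  Node 2: (V_2 - V_1)/1.5 + (V_2 - V_3)/4.7 = 0
  Node 3: (V_3 - V_2)/4.7 + (V_3 - 0)/430 = 0
Collecting terms (coefficients in siemens):
  1.667·V_1 - 0.6667·V_2 = 24
  0.8794·V_2 - 0.6667·V_1 - 0.2128·V_3 = 0
  0.2151·V_3 - 0.2128·V_2 = 0
Solving these 3 simultaneous equations (Gaussian elimination) gives:
  V_1 = 23.95 V, V_2 = 23.86 V, V_3 = 23.6 V
Part 1:
  Read off the nodal solution: V_2 = 23.86 V
Part 2:
  I_R3 = (V_2 - V_3)/R3 = (23.86 - 23.6)/4.7 = 0.05489 A
  Magnitude: I_R3 = 0.05489 A
Part 3:
  I_R2 = (V_1 - V_2)/R2 = (23.95 - 23.86)/1.5 = 0.05489 A
  P_R2 = I_R2² × R2 = (0.05489)² × 1.5 = 0.00452 W

Final answers:
1. V_2 = 23.86 V
2. I_R3 = 0.05489 A
3. P_R2 = 0.00452 W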